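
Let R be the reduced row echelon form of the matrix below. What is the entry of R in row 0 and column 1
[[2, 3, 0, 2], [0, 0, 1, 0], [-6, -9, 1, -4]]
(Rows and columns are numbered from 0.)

ρ1 -> 1/2·ρ1
ρ3 -> ρ3 + 6·ρ1
ρ3 -> ρ3 − ρ2
ρ3 -> 1/2·ρ3
ρ1 -> ρ1 − ρ3

3/2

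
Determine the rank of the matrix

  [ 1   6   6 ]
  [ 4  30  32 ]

rank = 2

R2 -> R2 − 4·R1
  [ 1  6  6 ]
  [ 0  6  8 ]
R2 -> 1/6·R2
  [ 1  6    6 ]
  [ 0  1  4/3 ]
R1 -> R1 − 6·R2
  [ 1  0   -2 ]
  [ 0  1  4/3 ]
The reduced form has 2 nonzero rows.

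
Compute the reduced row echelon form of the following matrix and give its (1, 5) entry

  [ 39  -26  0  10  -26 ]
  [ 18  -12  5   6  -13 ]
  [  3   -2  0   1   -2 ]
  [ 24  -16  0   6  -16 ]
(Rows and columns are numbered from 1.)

R1 := 1/39·R1
  [  1  -2/3  0  10/39  -2/3 ]
  [ 18   -12  5      6   -13 ]
  [  3    -2  0      1    -2 ]
  [ 24   -16  0      6   -16 ]
R2 := R2 − 18·R1
  [  1  -2/3  0  10/39  -2/3 ]
  [  0     0  5  18/13    -1 ]
  [  3    -2  0      1    -2 ]
  [ 24   -16  0      6   -16 ]
R3 := R3 − 3·R1
  [  1  -2/3  0  10/39  -2/3 ]
  [  0     0  5  18/13    -1 ]
  [  0     0  0   3/13     0 ]
  [ 24   -16  0      6   -16 ]
R4 := R4 − 24·R1
  [ 1  -2/3  0  10/39  -2/3 ]
  [ 0     0  5  18/13    -1 ]
  [ 0     0  0   3/13     0 ]
  [ 0     0  0  -2/13     0 ]
R2 := 1/5·R2
  [ 1  -2/3  0  10/39  -2/3 ]
  [ 0     0  1  18/65  -1/5 ]
  [ 0     0  0   3/13     0 ]
  [ 0     0  0  -2/13     0 ]
R3 := 13/3·R3
  [ 1  -2/3  0  10/39  -2/3 ]
  [ 0     0  1  18/65  -1/5 ]
  [ 0     0  0      1     0 ]
  [ 0     0  0  -2/13     0 ]
R4 := R4 + 2/13·R3
  [ 1  -2/3  0  10/39  -2/3 ]
  [ 0     0  1  18/65  -1/5 ]
  [ 0     0  0      1     0 ]
  [ 0     0  0      0     0 ]
R2 := R2 − 18/65·R3
  [ 1  -2/3  0  10/39  -2/3 ]
  [ 0     0  1      0  -1/5 ]
  [ 0     0  0      1     0 ]
  [ 0     0  0      0     0 ]
R1 := R1 − 10/39·R3
  [ 1  -2/3  0  0  -2/3 ]
  [ 0     0  1  0  -1/5 ]
  [ 0     0  0  1     0 ]
  [ 0     0  0  0     0 ]

-2/3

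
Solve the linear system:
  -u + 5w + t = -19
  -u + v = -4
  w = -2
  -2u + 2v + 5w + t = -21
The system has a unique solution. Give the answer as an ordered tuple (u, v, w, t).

(6, 2, -2, -3)

Form the augmented matrix and row-reduce:
  [ -1  0  5  1  |  -19 ]
  [ -1  1  0  0  |   -4 ]
  [  0  0  1  0  |   -2 ]
  [ -2  2  5  1  |  -21 ]
R1 -> -1·R1
  [  1  0  -5  -1  |   19 ]
  [ -1  1   0   0  |   -4 ]
  [  0  0   1   0  |   -2 ]
  [ -2  2   5   1  |  -21 ]
R2 -> R2 + R1
  [  1  0  -5  -1  |   19 ]
  [  0  1  -5  -1  |   15 ]
  [  0  0   1   0  |   -2 ]
  [ -2  2   5   1  |  -21 ]
R4 -> R4 + 2·R1
  [ 1  0  -5  -1  |  19 ]
  [ 0  1  -5  -1  |  15 ]
  [ 0  0   1   0  |  -2 ]
  [ 0  2  -5  -1  |  17 ]
R4 -> R4 − 2·R2
  [ 1  0  -5  -1  |   19 ]
  [ 0  1  -5  -1  |   15 ]
  [ 0  0   1   0  |   -2 ]
  [ 0  0   5   1  |  -13 ]
R4 -> R4 − 5·R3
  [ 1  0  -5  -1  |  19 ]
  [ 0  1  -5  -1  |  15 ]
  [ 0  0   1   0  |  -2 ]
  [ 0  0   0   1  |  -3 ]
R2 -> R2 + R4
  [ 1  0  -5  -1  |  19 ]
  [ 0  1  -5   0  |  12 ]
  [ 0  0   1   0  |  -2 ]
  [ 0  0   0   1  |  -3 ]
R1 -> R1 + R4
  [ 1  0  -5  0  |  16 ]
  [ 0  1  -5  0  |  12 ]
  [ 0  0   1  0  |  -2 ]
  [ 0  0   0  1  |  -3 ]
R2 -> R2 + 5·R3
  [ 1  0  -5  0  |  16 ]
  [ 0  1   0  0  |   2 ]
  [ 0  0   1  0  |  -2 ]
  [ 0  0   0  1  |  -3 ]
R1 -> R1 + 5·R3
  [ 1  0  0  0  |   6 ]
  [ 0  1  0  0  |   2 ]
  [ 0  0  1  0  |  -2 ]
  [ 0  0  0  1  |  -3 ]
Reading off the last column: u = 6, v = 2, w = -2, t = -3.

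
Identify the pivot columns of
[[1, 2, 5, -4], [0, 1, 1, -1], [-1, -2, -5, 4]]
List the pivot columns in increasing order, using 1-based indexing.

R3 ← R3 + R1
  [ 1  2  5  -4 ]
  [ 0  1  1  -1 ]
  [ 0  0  0   0 ]
R1 ← R1 − 2·R2
  [ 1  0  3  -2 ]
  [ 0  1  1  -1 ]
  [ 0  0  0   0 ]
Pivot columns are the columns containing a leading 1.

1, 2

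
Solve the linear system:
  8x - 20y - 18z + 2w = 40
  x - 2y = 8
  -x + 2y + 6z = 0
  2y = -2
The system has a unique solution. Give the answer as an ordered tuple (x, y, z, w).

(6, -1, 4/3, -2)

Form the augmented matrix and row-reduce:
  [  8  -20  -18  2  |  40 ]
  [  1   -2    0  0  |   8 ]
  [ -1    2    6  0  |   0 ]
  [  0    2    0  0  |  -2 ]
R1 -> 1/8·R1
  [  1  -5/2  -9/4  1/4  |   5 ]
  [  1    -2     0    0  |   8 ]
  [ -1     2     6    0  |   0 ]
  [  0     2     0    0  |  -2 ]
R2 -> R2 − R1
  [  1  -5/2  -9/4   1/4  |   5 ]
  [  0   1/2   9/4  -1/4  |   3 ]
  [ -1     2     6     0  |   0 ]
  [  0     2     0     0  |  -2 ]
R3 -> R3 + R1
  [ 1  -5/2  -9/4   1/4  |   5 ]
  [ 0   1/2   9/4  -1/4  |   3 ]
  [ 0  -1/2  15/4   1/4  |   5 ]
  [ 0     2     0     0  |  -2 ]
R2 -> 2·R2
  [ 1  -5/2  -9/4   1/4  |   5 ]
  [ 0     1   9/2  -1/2  |   6 ]
  [ 0  -1/2  15/4   1/4  |   5 ]
  [ 0     2     0     0  |  -2 ]
R3 -> R3 + 1/2·R2
  [ 1  -5/2  -9/4   1/4  |   5 ]
  [ 0     1   9/2  -1/2  |   6 ]
  [ 0     0     6     0  |   8 ]
  [ 0     2     0     0  |  -2 ]
R4 -> R4 − 2·R2
  [ 1  -5/2  -9/4   1/4  |    5 ]
  [ 0     1   9/2  -1/2  |    6 ]
  [ 0     0     6     0  |    8 ]
  [ 0     0    -9     1  |  -14 ]
R3 -> 1/6·R3
  [ 1  -5/2  -9/4   1/4  |    5 ]
  [ 0     1   9/2  -1/2  |    6 ]
  [ 0     0     1     0  |  4/3 ]
  [ 0     0    -9     1  |  -14 ]
R4 -> R4 + 9·R3
  [ 1  -5/2  -9/4   1/4  |    5 ]
  [ 0     1   9/2  -1/2  |    6 ]
  [ 0     0     1     0  |  4/3 ]
  [ 0     0     0     1  |   -2 ]
R2 -> R2 + 1/2·R4
  [ 1  -5/2  -9/4  1/4  |    5 ]
  [ 0     1   9/2    0  |    5 ]
  [ 0     0     1    0  |  4/3 ]
  [ 0     0     0    1  |   -2 ]
R1 -> R1 − 1/4·R4
  [ 1  -5/2  -9/4  0  |  11/2 ]
  [ 0     1   9/2  0  |     5 ]
  [ 0     0     1  0  |   4/3 ]
  [ 0     0     0  1  |    -2 ]
R2 -> R2 − 9/2·R3
  [ 1  -5/2  -9/4  0  |  11/2 ]
  [ 0     1     0  0  |    -1 ]
  [ 0     0     1  0  |   4/3 ]
  [ 0     0     0  1  |    -2 ]
R1 -> R1 + 9/4·R3
  [ 1  -5/2  0  0  |  17/2 ]
  [ 0     1  0  0  |    -1 ]
  [ 0     0  1  0  |   4/3 ]
  [ 0     0  0  1  |    -2 ]
R1 -> R1 + 5/2·R2
  [ 1  0  0  0  |    6 ]
  [ 0  1  0  0  |   -1 ]
  [ 0  0  1  0  |  4/3 ]
  [ 0  0  0  1  |   -2 ]
Reading off the last column: x = 6, y = -1, z = 4/3, w = -2.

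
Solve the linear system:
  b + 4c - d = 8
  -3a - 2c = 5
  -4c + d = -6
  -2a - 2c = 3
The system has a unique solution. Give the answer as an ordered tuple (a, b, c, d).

(-2, 2, 1/2, -4)

Form the augmented matrix and row-reduce:
  [  0  1   4  -1  |   8 ]
  [ -3  0  -2   0  |   5 ]
  [  0  0  -4   1  |  -6 ]
  [ -2  0  -2   0  |   3 ]
r1 <=> r2
  [ -3  0  -2   0  |   5 ]
  [  0  1   4  -1  |   8 ]
  [  0  0  -4   1  |  -6 ]
  [ -2  0  -2   0  |   3 ]
r1 -> -1/3·r1
  [  1  0  2/3   0  |  -5/3 ]
  [  0  1    4  -1  |     8 ]
  [  0  0   -4   1  |    -6 ]
  [ -2  0   -2   0  |     3 ]
r4 -> r4 + 2·r1
  [ 1  0   2/3   0  |  -5/3 ]
  [ 0  1     4  -1  |     8 ]
  [ 0  0    -4   1  |    -6 ]
  [ 0  0  -2/3   0  |  -1/3 ]
r3 -> -1/4·r3
  [ 1  0   2/3     0  |  -5/3 ]
  [ 0  1     4    -1  |     8 ]
  [ 0  0     1  -1/4  |   3/2 ]
  [ 0  0  -2/3     0  |  -1/3 ]
r4 -> r4 + 2/3·r3
  [ 1  0  2/3     0  |  -5/3 ]
  [ 0  1    4    -1  |     8 ]
  [ 0  0    1  -1/4  |   3/2 ]
  [ 0  0    0  -1/6  |   2/3 ]
r4 -> -6·r4
  [ 1  0  2/3     0  |  -5/3 ]
  [ 0  1    4    -1  |     8 ]
  [ 0  0    1  -1/4  |   3/2 ]
  [ 0  0    0     1  |    -4 ]
r3 -> r3 + 1/4·r4
  [ 1  0  2/3   0  |  -5/3 ]
  [ 0  1    4  -1  |     8 ]
  [ 0  0    1   0  |   1/2 ]
  [ 0  0    0   1  |    -4 ]
r2 -> r2 + r4
  [ 1  0  2/3  0  |  -5/3 ]
  [ 0  1    4  0  |     4 ]
  [ 0  0    1  0  |   1/2 ]
  [ 0  0    0  1  |    -4 ]
r2 -> r2 − 4·r3
  [ 1  0  2/3  0  |  -5/3 ]
  [ 0  1    0  0  |     2 ]
  [ 0  0    1  0  |   1/2 ]
  [ 0  0    0  1  |    -4 ]
r1 -> r1 − 2/3·r3
  [ 1  0  0  0  |   -2 ]
  [ 0  1  0  0  |    2 ]
  [ 0  0  1  0  |  1/2 ]
  [ 0  0  0  1  |   -4 ]
Reading off the last column: a = -2, b = 2, c = 1/2, d = -4.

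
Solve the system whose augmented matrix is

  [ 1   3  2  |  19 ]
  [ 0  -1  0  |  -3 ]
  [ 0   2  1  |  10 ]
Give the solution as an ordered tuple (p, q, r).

R2 -> -1·R2
  [ 1  3  2  |  19 ]
  [ 0  1  0  |   3 ]
  [ 0  2  1  |  10 ]
R3 -> R3 − 2·R2
  [ 1  3  2  |  19 ]
  [ 0  1  0  |   3 ]
  [ 0  0  1  |   4 ]
R1 -> R1 − 2·R3
  [ 1  3  0  |  11 ]
  [ 0  1  0  |   3 ]
  [ 0  0  1  |   4 ]
R1 -> R1 − 3·R2
  [ 1  0  0  |  2 ]
  [ 0  1  0  |  3 ]
  [ 0  0  1  |  4 ]
Reading off the last column: p = 2, q = 3, r = 4.

(2, 3, 4)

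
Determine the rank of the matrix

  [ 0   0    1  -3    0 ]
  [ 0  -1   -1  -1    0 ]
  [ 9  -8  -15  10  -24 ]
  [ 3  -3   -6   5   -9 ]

rank = 4

ρ1 <-> ρ3
  [ 9  -8  -15  10  -24 ]
  [ 0  -1   -1  -1    0 ]
  [ 0   0    1  -3    0 ]
  [ 3  -3   -6   5   -9 ]
ρ1 := 1/9·ρ1
  [ 1  -8/9  -5/3  10/9  -8/3 ]
  [ 0    -1    -1    -1     0 ]
  [ 0     0     1    -3     0 ]
  [ 3    -3    -6     5    -9 ]
ρ4 := ρ4 − 3·ρ1
  [ 1  -8/9  -5/3  10/9  -8/3 ]
  [ 0    -1    -1    -1     0 ]
  [ 0     0     1    -3     0 ]
  [ 0  -1/3    -1   5/3    -1 ]
ρ2 := -1·ρ2
  [ 1  -8/9  -5/3  10/9  -8/3 ]
  [ 0     1     1     1     0 ]
  [ 0     0     1    -3     0 ]
  [ 0  -1/3    -1   5/3    -1 ]
ρ4 := ρ4 + 1/3·ρ2
  [ 1  -8/9  -5/3  10/9  -8/3 ]
  [ 0     1     1     1     0 ]
  [ 0     0     1    -3     0 ]
  [ 0     0  -2/3     2    -1 ]
ρ4 := ρ4 + 2/3·ρ3
  [ 1  -8/9  -5/3  10/9  -8/3 ]
  [ 0     1     1     1     0 ]
  [ 0     0     1    -3     0 ]
  [ 0     0     0     0    -1 ]
ρ4 := -1·ρ4
  [ 1  -8/9  -5/3  10/9  -8/3 ]
  [ 0     1     1     1     0 ]
  [ 0     0     1    -3     0 ]
  [ 0     0     0     0     1 ]
ρ1 := ρ1 + 8/3·ρ4
  [ 1  -8/9  -5/3  10/9  0 ]
  [ 0     1     1     1  0 ]
  [ 0     0     1    -3  0 ]
  [ 0     0     0     0  1 ]
ρ2 := ρ2 − ρ3
  [ 1  -8/9  -5/3  10/9  0 ]
  [ 0     1     0     4  0 ]
  [ 0     0     1    -3  0 ]
  [ 0     0     0     0  1 ]
ρ1 := ρ1 + 5/3·ρ3
  [ 1  -8/9  0  -35/9  0 ]
  [ 0     1  0      4  0 ]
  [ 0     0  1     -3  0 ]
  [ 0     0  0      0  1 ]
ρ1 := ρ1 + 8/9·ρ2
  [ 1  0  0  -1/3  0 ]
  [ 0  1  0     4  0 ]
  [ 0  0  1    -3  0 ]
  [ 0  0  0     0  1 ]
The reduced form has 4 nonzero rows.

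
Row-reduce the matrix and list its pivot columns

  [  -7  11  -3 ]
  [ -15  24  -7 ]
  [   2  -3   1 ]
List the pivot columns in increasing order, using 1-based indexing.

1, 2, 3

ρ1 -> -1/7·ρ1
ρ2 -> ρ2 + 15·ρ1
ρ3 -> ρ3 − 2·ρ1
ρ2 -> 7/3·ρ2
ρ3 -> ρ3 − 1/7·ρ2
ρ3 -> 3·ρ3
ρ2 -> ρ2 + 4/3·ρ3
ρ1 -> ρ1 − 3/7·ρ3
ρ1 -> ρ1 + 11/7·ρ2
Pivot columns are the columns containing a leading 1.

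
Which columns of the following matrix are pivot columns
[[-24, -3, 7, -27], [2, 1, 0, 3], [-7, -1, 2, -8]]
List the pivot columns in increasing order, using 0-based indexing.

Multiply R1 by -1/24.
  [  1  1/8  -7/24  9/8 ]
  [  2    1      0    3 ]
  [ -7   -1      2   -8 ]
Subtract 2 times R1 from R2.
  [  1  1/8  -7/24  9/8 ]
  [  0  3/4   7/12  3/4 ]
  [ -7   -1      2   -8 ]
Add 7 times R1 to R3.
  [ 1   1/8  -7/24   9/8 ]
  [ 0   3/4   7/12   3/4 ]
  [ 0  -1/8  -1/24  -1/8 ]
Multiply R2 by 4/3.
  [ 1   1/8  -7/24   9/8 ]
  [ 0     1    7/9     1 ]
  [ 0  -1/8  -1/24  -1/8 ]
Add 1/8 times R2 to R3.
  [ 1  1/8  -7/24  9/8 ]
  [ 0    1    7/9    1 ]
  [ 0    0   1/18    0 ]
Multiply R3 by 18.
  [ 1  1/8  -7/24  9/8 ]
  [ 0    1    7/9    1 ]
  [ 0    0      1    0 ]
Subtract 7/9 times R3 from R2.
  [ 1  1/8  -7/24  9/8 ]
  [ 0    1      0    1 ]
  [ 0    0      1    0 ]
Add 7/24 times R3 to R1.
  [ 1  1/8  0  9/8 ]
  [ 0    1  0    1 ]
  [ 0    0  1    0 ]
Subtract 1/8 times R2 from R1.
  [ 1  0  0  1 ]
  [ 0  1  0  1 ]
  [ 0  0  1  0 ]
Pivot columns are the columns containing a leading 1.

0, 1, 2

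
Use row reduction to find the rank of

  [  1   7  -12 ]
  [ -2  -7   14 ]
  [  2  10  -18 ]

r2 → r2 + 2·r1
r3 → r3 − 2·r1
r2 → 1/7·r2
r3 → r3 + 4·r2
r3 → 7/2·r3
r2 → r2 + 10/7·r3
r1 → r1 + 12·r3
r1 → r1 − 7·r2
The reduced form has 3 nonzero rows.

rank = 3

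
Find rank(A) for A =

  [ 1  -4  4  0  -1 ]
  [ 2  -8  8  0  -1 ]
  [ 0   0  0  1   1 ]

ρ2 := ρ2 − 2·ρ1
  [ 1  -4  4  0  -1 ]
  [ 0   0  0  0   1 ]
  [ 0   0  0  1   1 ]
ρ2 <=> ρ3
  [ 1  -4  4  0  -1 ]
  [ 0   0  0  1   1 ]
  [ 0   0  0  0   1 ]
ρ2 := ρ2 − ρ3
  [ 1  -4  4  0  -1 ]
  [ 0   0  0  1   0 ]
  [ 0   0  0  0   1 ]
ρ1 := ρ1 + ρ3
  [ 1  -4  4  0  0 ]
  [ 0   0  0  1  0 ]
  [ 0   0  0  0  1 ]
The reduced form has 3 nonzero rows.

rank = 3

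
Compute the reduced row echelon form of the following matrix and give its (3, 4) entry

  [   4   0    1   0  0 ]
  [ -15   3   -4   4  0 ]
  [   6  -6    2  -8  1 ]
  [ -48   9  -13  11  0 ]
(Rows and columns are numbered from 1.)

R1 ← 1/4·R1
  [   1   0  1/4   0  0 ]
  [ -15   3   -4   4  0 ]
  [   6  -6    2  -8  1 ]
  [ -48   9  -13  11  0 ]
R2 ← R2 + 15·R1
  [   1   0   1/4   0  0 ]
  [   0   3  -1/4   4  0 ]
  [   6  -6     2  -8  1 ]
  [ -48   9   -13  11  0 ]
R3 ← R3 − 6·R1
  [   1   0   1/4   0  0 ]
  [   0   3  -1/4   4  0 ]
  [   0  -6   1/2  -8  1 ]
  [ -48   9   -13  11  0 ]
R4 ← R4 + 48·R1
  [ 1   0   1/4   0  0 ]
  [ 0   3  -1/4   4  0 ]
  [ 0  -6   1/2  -8  1 ]
  [ 0   9    -1  11  0 ]
R2 ← 1/3·R2
  [ 1   0    1/4    0  0 ]
  [ 0   1  -1/12  4/3  0 ]
  [ 0  -6    1/2   -8  1 ]
  [ 0   9     -1   11  0 ]
R3 ← R3 + 6·R2
  [ 1  0    1/4    0  0 ]
  [ 0  1  -1/12  4/3  0 ]
  [ 0  0      0    0  1 ]
  [ 0  9     -1   11  0 ]
R4 ← R4 − 9·R2
  [ 1  0    1/4    0  0 ]
  [ 0  1  -1/12  4/3  0 ]
  [ 0  0      0    0  1 ]
  [ 0  0   -1/4   -1  0 ]
R3 <=> R4
  [ 1  0    1/4    0  0 ]
  [ 0  1  -1/12  4/3  0 ]
  [ 0  0   -1/4   -1  0 ]
  [ 0  0      0    0  1 ]
R3 ← -4·R3
  [ 1  0    1/4    0  0 ]
  [ 0  1  -1/12  4/3  0 ]
  [ 0  0      1    4  0 ]
  [ 0  0      0    0  1 ]
R2 ← R2 + 1/12·R3
  [ 1  0  1/4    0  0 ]
  [ 0  1    0  5/3  0 ]
  [ 0  0    1    4  0 ]
  [ 0  0    0    0  1 ]
R1 ← R1 − 1/4·R3
  [ 1  0  0   -1  0 ]
  [ 0  1  0  5/3  0 ]
  [ 0  0  1    4  0 ]
  [ 0  0  0    0  1 ]

4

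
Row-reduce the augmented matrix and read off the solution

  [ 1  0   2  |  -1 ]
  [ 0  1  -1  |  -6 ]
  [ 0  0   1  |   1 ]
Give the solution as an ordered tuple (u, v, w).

Add R3 to R2.
  [ 1  0  2  |  -1 ]
  [ 0  1  0  |  -5 ]
  [ 0  0  1  |   1 ]
Subtract 2 times R3 from R1.
  [ 1  0  0  |  -3 ]
  [ 0  1  0  |  -5 ]
  [ 0  0  1  |   1 ]
Reading off the last column: u = -3, v = -5, w = 1.

(-3, -5, 1)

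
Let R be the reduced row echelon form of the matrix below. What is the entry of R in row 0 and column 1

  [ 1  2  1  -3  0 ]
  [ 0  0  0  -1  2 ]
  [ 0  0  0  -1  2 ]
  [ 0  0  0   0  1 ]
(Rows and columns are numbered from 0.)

ρ2 → -1·ρ2
  [ 1  2  1  -3   0 ]
  [ 0  0  0   1  -2 ]
  [ 0  0  0  -1   2 ]
  [ 0  0  0   0   1 ]
ρ3 → ρ3 + ρ2
  [ 1  2  1  -3   0 ]
  [ 0  0  0   1  -2 ]
  [ 0  0  0   0   0 ]
  [ 0  0  0   0   1 ]
ρ3 <-> ρ4
  [ 1  2  1  -3   0 ]
  [ 0  0  0   1  -2 ]
  [ 0  0  0   0   1 ]
  [ 0  0  0   0   0 ]
ρ2 → ρ2 + 2·ρ3
  [ 1  2  1  -3  0 ]
  [ 0  0  0   1  0 ]
  [ 0  0  0   0  1 ]
  [ 0  0  0   0  0 ]
ρ1 → ρ1 + 3·ρ2
  [ 1  2  1  0  0 ]
  [ 0  0  0  1  0 ]
  [ 0  0  0  0  1 ]
  [ 0  0  0  0  0 ]

2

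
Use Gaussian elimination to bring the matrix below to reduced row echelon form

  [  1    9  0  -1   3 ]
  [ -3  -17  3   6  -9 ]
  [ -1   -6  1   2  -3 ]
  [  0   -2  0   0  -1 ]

R2 → R2 + 3·R1
  [  1   9  0  -1   3 ]
  [  0  10  3   3   0 ]
  [ -1  -6  1   2  -3 ]
  [  0  -2  0   0  -1 ]
R3 → R3 + R1
  [ 1   9  0  -1   3 ]
  [ 0  10  3   3   0 ]
  [ 0   3  1   1   0 ]
  [ 0  -2  0   0  -1 ]
R2 → 1/10·R2
  [ 1   9     0    -1   3 ]
  [ 0   1  3/10  3/10   0 ]
  [ 0   3     1     1   0 ]
  [ 0  -2     0     0  -1 ]
R3 → R3 − 3·R2
  [ 1   9     0    -1   3 ]
  [ 0   1  3/10  3/10   0 ]
  [ 0   0  1/10  1/10   0 ]
  [ 0  -2     0     0  -1 ]
R4 → R4 + 2·R2
  [ 1  9     0    -1   3 ]
  [ 0  1  3/10  3/10   0 ]
  [ 0  0  1/10  1/10   0 ]
  [ 0  0   3/5   3/5  -1 ]
R3 → 10·R3
  [ 1  9     0    -1   3 ]
  [ 0  1  3/10  3/10   0 ]
  [ 0  0     1     1   0 ]
  [ 0  0   3/5   3/5  -1 ]
R4 → R4 − 3/5·R3
  [ 1  9     0    -1   3 ]
  [ 0  1  3/10  3/10   0 ]
  [ 0  0     1     1   0 ]
  [ 0  0     0     0  -1 ]
R4 → -1·R4
  [ 1  9     0    -1  3 ]
  [ 0  1  3/10  3/10  0 ]
  [ 0  0     1     1  0 ]
  [ 0  0     0     0  1 ]
R1 → R1 − 3·R4
  [ 1  9     0    -1  0 ]
  [ 0  1  3/10  3/10  0 ]
  [ 0  0     1     1  0 ]
  [ 0  0     0     0  1 ]
R2 → R2 − 3/10·R3
  [ 1  9  0  -1  0 ]
  [ 0  1  0   0  0 ]
  [ 0  0  1   1  0 ]
  [ 0  0  0   0  1 ]
R1 → R1 − 9·R2
  [ 1  0  0  -1  0 ]
  [ 0  1  0   0  0 ]
  [ 0  0  1   1  0 ]
  [ 0  0  0   0  1 ]

[[1, 0, 0, -1, 0], [0, 1, 0, 0, 0], [0, 0, 1, 1, 0], [0, 0, 0, 0, 1]]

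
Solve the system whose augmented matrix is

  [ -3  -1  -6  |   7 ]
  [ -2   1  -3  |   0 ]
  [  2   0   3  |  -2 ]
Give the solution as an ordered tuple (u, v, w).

(1, -2, -4/3)

R1 -> -1/3·R1
  [  1  1/3   2  |  -7/3 ]
  [ -2    1  -3  |     0 ]
  [  2    0   3  |    -2 ]
R2 -> R2 + 2·R1
  [ 1  1/3  2  |   -7/3 ]
  [ 0  5/3  1  |  -14/3 ]
  [ 2    0  3  |     -2 ]
R3 -> R3 − 2·R1
  [ 1   1/3   2  |   -7/3 ]
  [ 0   5/3   1  |  -14/3 ]
  [ 0  -2/3  -1  |    8/3 ]
R2 -> 3/5·R2
  [ 1   1/3    2  |   -7/3 ]
  [ 0     1  3/5  |  -14/5 ]
  [ 0  -2/3   -1  |    8/3 ]
R3 -> R3 + 2/3·R2
  [ 1  1/3     2  |   -7/3 ]
  [ 0    1   3/5  |  -14/5 ]
  [ 0    0  -3/5  |    4/5 ]
R3 -> -5/3·R3
  [ 1  1/3    2  |   -7/3 ]
  [ 0    1  3/5  |  -14/5 ]
  [ 0    0    1  |   -4/3 ]
R2 -> R2 − 3/5·R3
  [ 1  1/3  2  |  -7/3 ]
  [ 0    1  0  |    -2 ]
  [ 0    0  1  |  -4/3 ]
R1 -> R1 − 2·R3
  [ 1  1/3  0  |   1/3 ]
  [ 0    1  0  |    -2 ]
  [ 0    0  1  |  -4/3 ]
R1 -> R1 − 1/3·R2
  [ 1  0  0  |     1 ]
  [ 0  1  0  |    -2 ]
  [ 0  0  1  |  -4/3 ]
Reading off the last column: u = 1, v = -2, w = -4/3.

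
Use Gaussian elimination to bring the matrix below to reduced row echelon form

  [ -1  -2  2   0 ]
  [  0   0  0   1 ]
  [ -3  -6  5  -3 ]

[[1, 2, 0, 0], [0, 0, 1, 0], [0, 0, 0, 1]]

Multiply R1 by -1.
  [  1   2  -2   0 ]
  [  0   0   0   1 ]
  [ -3  -6   5  -3 ]
Add 3 times R1 to R3.
  [ 1  2  -2   0 ]
  [ 0  0   0   1 ]
  [ 0  0  -1  -3 ]
Swap R2 and R3.
  [ 1  2  -2   0 ]
  [ 0  0  -1  -3 ]
  [ 0  0   0   1 ]
Multiply R2 by -1.
  [ 1  2  -2  0 ]
  [ 0  0   1  3 ]
  [ 0  0   0  1 ]
Subtract 3 times R3 from R2.
  [ 1  2  -2  0 ]
  [ 0  0   1  0 ]
  [ 0  0   0  1 ]
Add 2 times R2 to R1.
  [ 1  2  0  0 ]
  [ 0  0  1  0 ]
  [ 0  0  0  1 ]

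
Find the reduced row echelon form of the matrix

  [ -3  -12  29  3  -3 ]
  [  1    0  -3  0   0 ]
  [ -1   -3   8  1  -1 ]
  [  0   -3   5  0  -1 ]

r1 → -1/3·r1
  [  1   4  -29/3  -1   1 ]
  [  1   0     -3   0   0 ]
  [ -1  -3      8   1  -1 ]
  [  0  -3      5   0  -1 ]
r2 → r2 − r1
  [  1   4  -29/3  -1   1 ]
  [  0  -4   20/3   1  -1 ]
  [ -1  -3      8   1  -1 ]
  [  0  -3      5   0  -1 ]
r3 → r3 + r1
  [ 1   4  -29/3  -1   1 ]
  [ 0  -4   20/3   1  -1 ]
  [ 0   1   -5/3   0   0 ]
  [ 0  -3      5   0  -1 ]
r2 → -1/4·r2
  [ 1   4  -29/3    -1    1 ]
  [ 0   1   -5/3  -1/4  1/4 ]
  [ 0   1   -5/3     0    0 ]
  [ 0  -3      5     0   -1 ]
r3 → r3 − r2
  [ 1   4  -29/3    -1     1 ]
  [ 0   1   -5/3  -1/4   1/4 ]
  [ 0   0      0   1/4  -1/4 ]
  [ 0  -3      5     0    -1 ]
r4 → r4 + 3·r2
  [ 1  4  -29/3    -1     1 ]
  [ 0  1   -5/3  -1/4   1/4 ]
  [ 0  0      0   1/4  -1/4 ]
  [ 0  0      0  -3/4  -1/4 ]
r3 → 4·r3
  [ 1  4  -29/3    -1     1 ]
  [ 0  1   -5/3  -1/4   1/4 ]
  [ 0  0      0     1    -1 ]
  [ 0  0      0  -3/4  -1/4 ]
r4 → r4 + 3/4·r3
  [ 1  4  -29/3    -1    1 ]
  [ 0  1   -5/3  -1/4  1/4 ]
  [ 0  0      0     1   -1 ]
  [ 0  0      0     0   -1 ]
r4 → -1·r4
  [ 1  4  -29/3    -1    1 ]
  [ 0  1   -5/3  -1/4  1/4 ]
  [ 0  0      0     1   -1 ]
  [ 0  0      0     0    1 ]
r3 → r3 + r4
  [ 1  4  -29/3    -1    1 ]
  [ 0  1   -5/3  -1/4  1/4 ]
  [ 0  0      0     1    0 ]
  [ 0  0      0     0    1 ]
r2 → r2 − 1/4·r4
  [ 1  4  -29/3    -1  1 ]
  [ 0  1   -5/3  -1/4  0 ]
  [ 0  0      0     1  0 ]
  [ 0  0      0     0  1 ]
r1 → r1 − r4
  [ 1  4  -29/3    -1  0 ]
  [ 0  1   -5/3  -1/4  0 ]
  [ 0  0      0     1  0 ]
  [ 0  0      0     0  1 ]
r2 → r2 + 1/4·r3
  [ 1  4  -29/3  -1  0 ]
  [ 0  1   -5/3   0  0 ]
  [ 0  0      0   1  0 ]
  [ 0  0      0   0  1 ]
r1 → r1 + r3
  [ 1  4  -29/3  0  0 ]
  [ 0  1   -5/3  0  0 ]
  [ 0  0      0  1  0 ]
  [ 0  0      0  0  1 ]
r1 → r1 − 4·r2
  [ 1  0    -3  0  0 ]
  [ 0  1  -5/3  0  0 ]
  [ 0  0     0  1  0 ]
  [ 0  0     0  0  1 ]

[[1, 0, -3, 0, 0], [0, 1, -5/3, 0, 0], [0, 0, 0, 1, 0], [0, 0, 0, 0, 1]]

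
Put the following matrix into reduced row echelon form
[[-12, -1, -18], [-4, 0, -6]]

[[1, 0, 3/2], [0, 1, 0]]

R1 := -1/12·R1
  [  1  1/12  3/2 ]
  [ -4     0   -6 ]
R2 := R2 + 4·R1
  [ 1  1/12  3/2 ]
  [ 0   1/3    0 ]
R2 := 3·R2
  [ 1  1/12  3/2 ]
  [ 0     1    0 ]
R1 := R1 − 1/12·R2
  [ 1  0  3/2 ]
  [ 0  1    0 ]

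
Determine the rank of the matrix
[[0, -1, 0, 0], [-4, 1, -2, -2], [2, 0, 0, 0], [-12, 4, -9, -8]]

R1 ↔ R2
  [  -4   1  -2  -2 ]
  [   0  -1   0   0 ]
  [   2   0   0   0 ]
  [ -12   4  -9  -8 ]
R1 ← -1/4·R1
  [   1  -1/4  1/2  1/2 ]
  [   0    -1    0    0 ]
  [   2     0    0    0 ]
  [ -12     4   -9   -8 ]
R3 ← R3 − 2·R1
  [   1  -1/4  1/2  1/2 ]
  [   0    -1    0    0 ]
  [   0   1/2   -1   -1 ]
  [ -12     4   -9   -8 ]
R4 ← R4 + 12·R1
  [ 1  -1/4  1/2  1/2 ]
  [ 0    -1    0    0 ]
  [ 0   1/2   -1   -1 ]
  [ 0     1   -3   -2 ]
R2 ← -1·R2
  [ 1  -1/4  1/2  1/2 ]
  [ 0     1    0    0 ]
  [ 0   1/2   -1   -1 ]
  [ 0     1   -3   -2 ]
R3 ← R3 − 1/2·R2
  [ 1  -1/4  1/2  1/2 ]
  [ 0     1    0    0 ]
  [ 0     0   -1   -1 ]
  [ 0     1   -3   -2 ]
R4 ← R4 − R2
  [ 1  -1/4  1/2  1/2 ]
  [ 0     1    0    0 ]
  [ 0     0   -1   -1 ]
  [ 0     0   -3   -2 ]
R3 ← -1·R3
  [ 1  -1/4  1/2  1/2 ]
  [ 0     1    0    0 ]
  [ 0     0    1    1 ]
  [ 0     0   -3   -2 ]
R4 ← R4 + 3·R3
  [ 1  -1/4  1/2  1/2 ]
  [ 0     1    0    0 ]
  [ 0     0    1    1 ]
  [ 0     0    0    1 ]
R3 ← R3 − R4
  [ 1  -1/4  1/2  1/2 ]
  [ 0     1    0    0 ]
  [ 0     0    1    0 ]
  [ 0     0    0    1 ]
R1 ← R1 − 1/2·R4
  [ 1  -1/4  1/2  0 ]
  [ 0     1    0  0 ]
  [ 0     0    1  0 ]
  [ 0     0    0  1 ]
R1 ← R1 − 1/2·R3
  [ 1  -1/4  0  0 ]
  [ 0     1  0  0 ]
  [ 0     0  1  0 ]
  [ 0     0  0  1 ]
R1 ← R1 + 1/4·R2
  [ 1  0  0  0 ]
  [ 0  1  0  0 ]
  [ 0  0  1  0 ]
  [ 0  0  0  1 ]
The reduced form has 4 nonzero rows.

rank = 4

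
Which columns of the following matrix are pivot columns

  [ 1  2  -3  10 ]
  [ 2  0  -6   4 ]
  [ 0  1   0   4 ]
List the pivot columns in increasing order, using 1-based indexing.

1, 2

R2 → R2 − 2·R1
  [ 1   2  -3   10 ]
  [ 0  -4   0  -16 ]
  [ 0   1   0    4 ]
R2 → -1/4·R2
  [ 1  2  -3  10 ]
  [ 0  1   0   4 ]
  [ 0  1   0   4 ]
R3 → R3 − R2
  [ 1  2  -3  10 ]
  [ 0  1   0   4 ]
  [ 0  0   0   0 ]
R1 → R1 − 2·R2
  [ 1  0  -3  2 ]
  [ 0  1   0  4 ]
  [ 0  0   0  0 ]
Pivot columns are the columns containing a leading 1.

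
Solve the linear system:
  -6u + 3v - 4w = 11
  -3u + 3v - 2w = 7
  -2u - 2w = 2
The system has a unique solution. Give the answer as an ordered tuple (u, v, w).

(-2, 1, 1)

Form the augmented matrix and row-reduce:
  [ -6  3  -4  |  11 ]
  [ -3  3  -2  |   7 ]
  [ -2  0  -2  |   2 ]
R1 -> -1/6·R1
  [  1  -1/2  2/3  |  -11/6 ]
  [ -3     3   -2  |      7 ]
  [ -2     0   -2  |      2 ]
R2 -> R2 + 3·R1
  [  1  -1/2  2/3  |  -11/6 ]
  [  0   3/2    0  |    3/2 ]
  [ -2     0   -2  |      2 ]
R3 -> R3 + 2·R1
  [ 1  -1/2   2/3  |  -11/6 ]
  [ 0   3/2     0  |    3/2 ]
  [ 0    -1  -2/3  |   -5/3 ]
R2 -> 2/3·R2
  [ 1  -1/2   2/3  |  -11/6 ]
  [ 0     1     0  |      1 ]
  [ 0    -1  -2/3  |   -5/3 ]
R3 -> R3 + R2
  [ 1  -1/2   2/3  |  -11/6 ]
  [ 0     1     0  |      1 ]
  [ 0     0  -2/3  |   -2/3 ]
R3 -> -3/2·R3
  [ 1  -1/2  2/3  |  -11/6 ]
  [ 0     1    0  |      1 ]
  [ 0     0    1  |      1 ]
R1 -> R1 − 2/3·R3
  [ 1  -1/2  0  |  -5/2 ]
  [ 0     1  0  |     1 ]
  [ 0     0  1  |     1 ]
R1 -> R1 + 1/2·R2
  [ 1  0  0  |  -2 ]
  [ 0  1  0  |   1 ]
  [ 0  0  1  |   1 ]
Reading off the last column: u = -2, v = 1, w = 1.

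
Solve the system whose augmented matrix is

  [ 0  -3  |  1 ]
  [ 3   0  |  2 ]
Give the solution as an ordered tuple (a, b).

(2/3, -1/3)

ρ1 <=> ρ2
  [ 3   0  |  2 ]
  [ 0  -3  |  1 ]
ρ1 → 1/3·ρ1
  [ 1   0  |  2/3 ]
  [ 0  -3  |    1 ]
ρ2 → -1/3·ρ2
  [ 1  0  |   2/3 ]
  [ 0  1  |  -1/3 ]
Reading off the last column: a = 2/3, b = -1/3.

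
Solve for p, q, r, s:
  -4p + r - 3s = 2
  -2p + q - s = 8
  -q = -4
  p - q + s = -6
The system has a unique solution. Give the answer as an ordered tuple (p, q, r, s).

Form the augmented matrix and row-reduce:
  [ -4   0  1  -3  |   2 ]
  [ -2   1  0  -1  |   8 ]
  [  0  -1  0   0  |  -4 ]
  [  1  -1  0   1  |  -6 ]
r1 := -1/4·r1
  [  1   0  -1/4  3/4  |  -1/2 ]
  [ -2   1     0   -1  |     8 ]
  [  0  -1     0    0  |    -4 ]
  [  1  -1     0    1  |    -6 ]
r2 := r2 + 2·r1
  [ 1   0  -1/4  3/4  |  -1/2 ]
  [ 0   1  -1/2  1/2  |     7 ]
  [ 0  -1     0    0  |    -4 ]
  [ 1  -1     0    1  |    -6 ]
r4 := r4 − r1
  [ 1   0  -1/4  3/4  |   -1/2 ]
  [ 0   1  -1/2  1/2  |      7 ]
  [ 0  -1     0    0  |     -4 ]
  [ 0  -1   1/4  1/4  |  -11/2 ]
r3 := r3 + r2
  [ 1   0  -1/4  3/4  |   -1/2 ]
  [ 0   1  -1/2  1/2  |      7 ]
  [ 0   0  -1/2  1/2  |      3 ]
  [ 0  -1   1/4  1/4  |  -11/2 ]
r4 := r4 + r2
  [ 1  0  -1/4  3/4  |  -1/2 ]
  [ 0  1  -1/2  1/2  |     7 ]
  [ 0  0  -1/2  1/2  |     3 ]
  [ 0  0  -1/4  3/4  |   3/2 ]
r3 := -2·r3
  [ 1  0  -1/4  3/4  |  -1/2 ]
  [ 0  1  -1/2  1/2  |     7 ]
  [ 0  0     1   -1  |    -6 ]
  [ 0  0  -1/4  3/4  |   3/2 ]
r4 := r4 + 1/4·r3
  [ 1  0  -1/4  3/4  |  -1/2 ]
  [ 0  1  -1/2  1/2  |     7 ]
  [ 0  0     1   -1  |    -6 ]
  [ 0  0     0  1/2  |     0 ]
r4 := 2·r4
  [ 1  0  -1/4  3/4  |  -1/2 ]
  [ 0  1  -1/2  1/2  |     7 ]
  [ 0  0     1   -1  |    -6 ]
  [ 0  0     0    1  |     0 ]
r3 := r3 + r4
  [ 1  0  -1/4  3/4  |  -1/2 ]
  [ 0  1  -1/2  1/2  |     7 ]
  [ 0  0     1    0  |    -6 ]
  [ 0  0     0    1  |     0 ]
r2 := r2 − 1/2·r4
  [ 1  0  -1/4  3/4  |  -1/2 ]
  [ 0  1  -1/2    0  |     7 ]
  [ 0  0     1    0  |    -6 ]
  [ 0  0     0    1  |     0 ]
r1 := r1 − 3/4·r4
  [ 1  0  -1/4  0  |  -1/2 ]
  [ 0  1  -1/2  0  |     7 ]
  [ 0  0     1  0  |    -6 ]
  [ 0  0     0  1  |     0 ]
r2 := r2 + 1/2·r3
  [ 1  0  -1/4  0  |  -1/2 ]
  [ 0  1     0  0  |     4 ]
  [ 0  0     1  0  |    -6 ]
  [ 0  0     0  1  |     0 ]
r1 := r1 + 1/4·r3
  [ 1  0  0  0  |  -2 ]
  [ 0  1  0  0  |   4 ]
  [ 0  0  1  0  |  -6 ]
  [ 0  0  0  1  |   0 ]
Reading off the last column: p = -2, q = 4, r = -6, s = 0.

(-2, 4, -6, 0)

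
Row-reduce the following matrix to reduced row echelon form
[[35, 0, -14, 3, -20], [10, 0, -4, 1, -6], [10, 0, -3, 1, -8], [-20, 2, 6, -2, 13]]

Multiply R1 by 1/35.
  [   1  0  -2/5  3/35  -4/7 ]
  [  10  0    -4     1    -6 ]
  [  10  0    -3     1    -8 ]
  [ -20  2     6    -2    13 ]
Subtract 10 times R1 from R2.
  [   1  0  -2/5  3/35  -4/7 ]
  [   0  0     0   1/7  -2/7 ]
  [  10  0    -3     1    -8 ]
  [ -20  2     6    -2    13 ]
Subtract 10 times R1 from R3.
  [   1  0  -2/5  3/35   -4/7 ]
  [   0  0     0   1/7   -2/7 ]
  [   0  0     1   1/7  -16/7 ]
  [ -20  2     6    -2     13 ]
Add 20 times R1 to R4.
  [ 1  0  -2/5  3/35   -4/7 ]
  [ 0  0     0   1/7   -2/7 ]
  [ 0  0     1   1/7  -16/7 ]
  [ 0  2    -2  -2/7   11/7 ]
Swap R2 and R4.
  [ 1  0  -2/5  3/35   -4/7 ]
  [ 0  2    -2  -2/7   11/7 ]
  [ 0  0     1   1/7  -16/7 ]
  [ 0  0     0   1/7   -2/7 ]
Multiply R2 by 1/2.
  [ 1  0  -2/5  3/35   -4/7 ]
  [ 0  1    -1  -1/7  11/14 ]
  [ 0  0     1   1/7  -16/7 ]
  [ 0  0     0   1/7   -2/7 ]
Multiply R4 by 7.
  [ 1  0  -2/5  3/35   -4/7 ]
  [ 0  1    -1  -1/7  11/14 ]
  [ 0  0     1   1/7  -16/7 ]
  [ 0  0     0     1     -2 ]
Subtract 1/7 times R4 from R3.
  [ 1  0  -2/5  3/35   -4/7 ]
  [ 0  1    -1  -1/7  11/14 ]
  [ 0  0     1     0     -2 ]
  [ 0  0     0     1     -2 ]
Add 1/7 times R4 to R2.
  [ 1  0  -2/5  3/35  -4/7 ]
  [ 0  1    -1     0   1/2 ]
  [ 0  0     1     0    -2 ]
  [ 0  0     0     1    -2 ]
Subtract 3/35 times R4 from R1.
  [ 1  0  -2/5  0  -2/5 ]
  [ 0  1    -1  0   1/2 ]
  [ 0  0     1  0    -2 ]
  [ 0  0     0  1    -2 ]
Add R3 to R2.
  [ 1  0  -2/5  0  -2/5 ]
  [ 0  1     0  0  -3/2 ]
  [ 0  0     1  0    -2 ]
  [ 0  0     0  1    -2 ]
Add 2/5 times R3 to R1.
  [ 1  0  0  0  -6/5 ]
  [ 0  1  0  0  -3/2 ]
  [ 0  0  1  0    -2 ]
  [ 0  0  0  1    -2 ]

[[1, 0, 0, 0, -6/5], [0, 1, 0, 0, -3/2], [0, 0, 1, 0, -2], [0, 0, 0, 1, -2]]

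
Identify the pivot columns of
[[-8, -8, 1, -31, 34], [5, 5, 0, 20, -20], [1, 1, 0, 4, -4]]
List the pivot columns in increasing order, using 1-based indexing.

r1 -> -1/8·r1
  [ 1  1  -1/8  31/8  -17/4 ]
  [ 5  5     0    20    -20 ]
  [ 1  1     0     4     -4 ]
r2 -> r2 − 5·r1
  [ 1  1  -1/8  31/8  -17/4 ]
  [ 0  0   5/8   5/8    5/4 ]
  [ 1  1     0     4     -4 ]
r3 -> r3 − r1
  [ 1  1  -1/8  31/8  -17/4 ]
  [ 0  0   5/8   5/8    5/4 ]
  [ 0  0   1/8   1/8    1/4 ]
r2 -> 8/5·r2
  [ 1  1  -1/8  31/8  -17/4 ]
  [ 0  0     1     1      2 ]
  [ 0  0   1/8   1/8    1/4 ]
r3 -> r3 − 1/8·r2
  [ 1  1  -1/8  31/8  -17/4 ]
  [ 0  0     1     1      2 ]
  [ 0  0     0     0      0 ]
r1 -> r1 + 1/8·r2
  [ 1  1  0  4  -4 ]
  [ 0  0  1  1   2 ]
  [ 0  0  0  0   0 ]
Pivot columns are the columns containing a leading 1.

1, 3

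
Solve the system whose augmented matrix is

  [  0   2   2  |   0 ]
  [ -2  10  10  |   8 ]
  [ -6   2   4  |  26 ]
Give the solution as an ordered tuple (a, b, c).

ρ1 <-> ρ2
  [ -2  10  10  |   8 ]
  [  0   2   2  |   0 ]
  [ -6   2   4  |  26 ]
ρ1 ← -1/2·ρ1
  [  1  -5  -5  |  -4 ]
  [  0   2   2  |   0 ]
  [ -6   2   4  |  26 ]
ρ3 ← ρ3 + 6·ρ1
  [ 1   -5   -5  |  -4 ]
  [ 0    2    2  |   0 ]
  [ 0  -28  -26  |   2 ]
ρ2 ← 1/2·ρ2
  [ 1   -5   -5  |  -4 ]
  [ 0    1    1  |   0 ]
  [ 0  -28  -26  |   2 ]
ρ3 ← ρ3 + 28·ρ2
  [ 1  -5  -5  |  -4 ]
  [ 0   1   1  |   0 ]
  [ 0   0   2  |   2 ]
ρ3 ← 1/2·ρ3
  [ 1  -5  -5  |  -4 ]
  [ 0   1   1  |   0 ]
  [ 0   0   1  |   1 ]
ρ2 ← ρ2 − ρ3
  [ 1  -5  -5  |  -4 ]
  [ 0   1   0  |  -1 ]
  [ 0   0   1  |   1 ]
ρ1 ← ρ1 + 5·ρ3
  [ 1  -5  0  |   1 ]
  [ 0   1  0  |  -1 ]
  [ 0   0  1  |   1 ]
ρ1 ← ρ1 + 5·ρ2
  [ 1  0  0  |  -4 ]
  [ 0  1  0  |  -1 ]
  [ 0  0  1  |   1 ]
Reading off the last column: a = -4, b = -1, c = 1.

(-4, -1, 1)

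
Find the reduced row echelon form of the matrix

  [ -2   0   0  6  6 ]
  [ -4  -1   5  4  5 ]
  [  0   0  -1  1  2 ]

[[1, 0, 0, -3, -3], [0, 1, 0, 3, -3], [0, 0, 1, -1, -2]]

r1 → -1/2·r1
  [  1   0   0  -3  -3 ]
  [ -4  -1   5   4   5 ]
  [  0   0  -1   1   2 ]
r2 → r2 + 4·r1
  [ 1   0   0  -3  -3 ]
  [ 0  -1   5  -8  -7 ]
  [ 0   0  -1   1   2 ]
r2 → -1·r2
  [ 1  0   0  -3  -3 ]
  [ 0  1  -5   8   7 ]
  [ 0  0  -1   1   2 ]
r3 → -1·r3
  [ 1  0   0  -3  -3 ]
  [ 0  1  -5   8   7 ]
  [ 0  0   1  -1  -2 ]
r2 → r2 + 5·r3
  [ 1  0  0  -3  -3 ]
  [ 0  1  0   3  -3 ]
  [ 0  0  1  -1  -2 ]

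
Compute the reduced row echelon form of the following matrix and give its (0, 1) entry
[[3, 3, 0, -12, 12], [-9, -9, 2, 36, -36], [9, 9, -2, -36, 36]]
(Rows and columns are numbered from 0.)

1

R1 ← 1/3·R1
  [  1   1   0   -4    4 ]
  [ -9  -9   2   36  -36 ]
  [  9   9  -2  -36   36 ]
R2 ← R2 + 9·R1
  [ 1  1   0   -4   4 ]
  [ 0  0   2    0   0 ]
  [ 9  9  -2  -36  36 ]
R3 ← R3 − 9·R1
  [ 1  1   0  -4  4 ]
  [ 0  0   2   0  0 ]
  [ 0  0  -2   0  0 ]
R2 ← 1/2·R2
  [ 1  1   0  -4  4 ]
  [ 0  0   1   0  0 ]
  [ 0  0  -2   0  0 ]
R3 ← R3 + 2·R2
  [ 1  1  0  -4  4 ]
  [ 0  0  1   0  0 ]
  [ 0  0  0   0  0 ]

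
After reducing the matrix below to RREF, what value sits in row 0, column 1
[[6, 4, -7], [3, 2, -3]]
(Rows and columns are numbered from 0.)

2/3

r1 := 1/6·r1
r2 := r2 − 3·r1
r2 := 2·r2
r1 := r1 + 7/6·r2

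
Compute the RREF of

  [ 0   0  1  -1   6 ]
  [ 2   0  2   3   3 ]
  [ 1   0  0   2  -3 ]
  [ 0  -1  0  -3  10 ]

Swap R1 and R2.
  [ 2   0  2   3   3 ]
  [ 0   0  1  -1   6 ]
  [ 1   0  0   2  -3 ]
  [ 0  -1  0  -3  10 ]
Multiply R1 by 1/2.
  [ 1   0  1  3/2  3/2 ]
  [ 0   0  1   -1    6 ]
  [ 1   0  0    2   -3 ]
  [ 0  -1  0   -3   10 ]
Subtract R1 from R3.
  [ 1   0   1  3/2   3/2 ]
  [ 0   0   1   -1     6 ]
  [ 0   0  -1  1/2  -9/2 ]
  [ 0  -1   0   -3    10 ]
Swap R2 and R4.
  [ 1   0   1  3/2   3/2 ]
  [ 0  -1   0   -3    10 ]
  [ 0   0  -1  1/2  -9/2 ]
  [ 0   0   1   -1     6 ]
Multiply R2 by -1.
  [ 1  0   1  3/2   3/2 ]
  [ 0  1   0    3   -10 ]
  [ 0  0  -1  1/2  -9/2 ]
  [ 0  0   1   -1     6 ]
Multiply R3 by -1.
  [ 1  0  1   3/2  3/2 ]
  [ 0  1  0     3  -10 ]
  [ 0  0  1  -1/2  9/2 ]
  [ 0  0  1    -1    6 ]
Subtract R3 from R4.
  [ 1  0  1   3/2  3/2 ]
  [ 0  1  0     3  -10 ]
  [ 0  0  1  -1/2  9/2 ]
  [ 0  0  0  -1/2  3/2 ]
Multiply R4 by -2.
  [ 1  0  1   3/2  3/2 ]
  [ 0  1  0     3  -10 ]
  [ 0  0  1  -1/2  9/2 ]
  [ 0  0  0     1   -3 ]
Add 1/2 times R4 to R3.
  [ 1  0  1  3/2  3/2 ]
  [ 0  1  0    3  -10 ]
  [ 0  0  1    0    3 ]
  [ 0  0  0    1   -3 ]
Subtract 3 times R4 from R2.
  [ 1  0  1  3/2  3/2 ]
  [ 0  1  0    0   -1 ]
  [ 0  0  1    0    3 ]
  [ 0  0  0    1   -3 ]
Subtract 3/2 times R4 from R1.
  [ 1  0  1  0   6 ]
  [ 0  1  0  0  -1 ]
  [ 0  0  1  0   3 ]
  [ 0  0  0  1  -3 ]
Subtract R3 from R1.
  [ 1  0  0  0   3 ]
  [ 0  1  0  0  -1 ]
  [ 0  0  1  0   3 ]
  [ 0  0  0  1  -3 ]

[[1, 0, 0, 0, 3], [0, 1, 0, 0, -1], [0, 0, 1, 0, 3], [0, 0, 0, 1, -3]]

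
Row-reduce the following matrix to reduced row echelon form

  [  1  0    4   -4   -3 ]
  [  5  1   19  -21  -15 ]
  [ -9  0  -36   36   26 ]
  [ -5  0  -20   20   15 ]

[[1, 0, 4, -4, 0], [0, 1, -1, -1, 0], [0, 0, 0, 0, 1], [0, 0, 0, 0, 0]]

ρ2 ← ρ2 − 5·ρ1
  [  1  0    4  -4  -3 ]
  [  0  1   -1  -1   0 ]
  [ -9  0  -36  36  26 ]
  [ -5  0  -20  20  15 ]
ρ3 ← ρ3 + 9·ρ1
  [  1  0    4  -4  -3 ]
  [  0  1   -1  -1   0 ]
  [  0  0    0   0  -1 ]
  [ -5  0  -20  20  15 ]
ρ4 ← ρ4 + 5·ρ1
  [ 1  0   4  -4  -3 ]
  [ 0  1  -1  -1   0 ]
  [ 0  0   0   0  -1 ]
  [ 0  0   0   0   0 ]
ρ3 ← -1·ρ3
  [ 1  0   4  -4  -3 ]
  [ 0  1  -1  -1   0 ]
  [ 0  0   0   0   1 ]
  [ 0  0   0   0   0 ]
ρ1 ← ρ1 + 3·ρ3
  [ 1  0   4  -4  0 ]
  [ 0  1  -1  -1  0 ]
  [ 0  0   0   0  1 ]
  [ 0  0   0   0  0 ]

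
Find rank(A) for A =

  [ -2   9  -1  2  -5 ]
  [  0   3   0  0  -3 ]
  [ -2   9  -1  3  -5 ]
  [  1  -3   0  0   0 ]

ρ1 := -1/2·ρ1
  [  1  -9/2  1/2  -1  5/2 ]
  [  0     3    0   0   -3 ]
  [ -2     9   -1   3   -5 ]
  [  1    -3    0   0    0 ]
ρ3 := ρ3 + 2·ρ1
  [ 1  -9/2  1/2  -1  5/2 ]
  [ 0     3    0   0   -3 ]
  [ 0     0    0   1    0 ]
  [ 1    -3    0   0    0 ]
ρ4 := ρ4 − ρ1
  [ 1  -9/2   1/2  -1   5/2 ]
  [ 0     3     0   0    -3 ]
  [ 0     0     0   1     0 ]
  [ 0   3/2  -1/2   1  -5/2 ]
ρ2 := 1/3·ρ2
  [ 1  -9/2   1/2  -1   5/2 ]
  [ 0     1     0   0    -1 ]
  [ 0     0     0   1     0 ]
  [ 0   3/2  -1/2   1  -5/2 ]
ρ4 := ρ4 − 3/2·ρ2
  [ 1  -9/2   1/2  -1  5/2 ]
  [ 0     1     0   0   -1 ]
  [ 0     0     0   1    0 ]
  [ 0     0  -1/2   1   -1 ]
ρ3 ↔ ρ4
  [ 1  -9/2   1/2  -1  5/2 ]
  [ 0     1     0   0   -1 ]
  [ 0     0  -1/2   1   -1 ]
  [ 0     0     0   1    0 ]
ρ3 := -2·ρ3
  [ 1  -9/2  1/2  -1  5/2 ]
  [ 0     1    0   0   -1 ]
  [ 0     0    1  -2    2 ]
  [ 0     0    0   1    0 ]
ρ3 := ρ3 + 2·ρ4
  [ 1  -9/2  1/2  -1  5/2 ]
  [ 0     1    0   0   -1 ]
  [ 0     0    1   0    2 ]
  [ 0     0    0   1    0 ]
ρ1 := ρ1 + ρ4
  [ 1  -9/2  1/2  0  5/2 ]
  [ 0     1    0  0   -1 ]
  [ 0     0    1  0    2 ]
  [ 0     0    0  1    0 ]
ρ1 := ρ1 − 1/2·ρ3
  [ 1  -9/2  0  0  3/2 ]
  [ 0     1  0  0   -1 ]
  [ 0     0  1  0    2 ]
  [ 0     0  0  1    0 ]
ρ1 := ρ1 + 9/2·ρ2
  [ 1  0  0  0  -3 ]
  [ 0  1  0  0  -1 ]
  [ 0  0  1  0   2 ]
  [ 0  0  0  1   0 ]
The reduced form has 4 nonzero rows.

rank = 4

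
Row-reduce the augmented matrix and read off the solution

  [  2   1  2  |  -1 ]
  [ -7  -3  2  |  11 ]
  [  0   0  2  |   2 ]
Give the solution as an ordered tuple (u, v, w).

(0, -3, 1)

Multiply r1 by 1/2.
  [  1  1/2  1  |  -1/2 ]
  [ -7   -3  2  |    11 ]
  [  0    0  2  |     2 ]
Add 7 times r1 to r2.
  [ 1  1/2  1  |  -1/2 ]
  [ 0  1/2  9  |  15/2 ]
  [ 0    0  2  |     2 ]
Multiply r2 by 2.
  [ 1  1/2   1  |  -1/2 ]
  [ 0    1  18  |    15 ]
  [ 0    0   2  |     2 ]
Multiply r3 by 1/2.
  [ 1  1/2   1  |  -1/2 ]
  [ 0    1  18  |    15 ]
  [ 0    0   1  |     1 ]
Subtract 18 times r3 from r2.
  [ 1  1/2  1  |  -1/2 ]
  [ 0    1  0  |    -3 ]
  [ 0    0  1  |     1 ]
Subtract r3 from r1.
  [ 1  1/2  0  |  -3/2 ]
  [ 0    1  0  |    -3 ]
  [ 0    0  1  |     1 ]
Subtract 1/2 times r2 from r1.
  [ 1  0  0  |   0 ]
  [ 0  1  0  |  -3 ]
  [ 0  0  1  |   1 ]
Reading off the last column: u = 0, v = -3, w = 1.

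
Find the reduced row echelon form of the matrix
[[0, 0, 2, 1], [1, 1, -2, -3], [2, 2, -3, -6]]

ρ1 <-> ρ2
ρ3 -> ρ3 − 2·ρ1
ρ2 -> 1/2·ρ2
ρ3 -> ρ3 − ρ2
ρ3 -> -2·ρ3
ρ2 -> ρ2 − 1/2·ρ3
ρ1 -> ρ1 + 3·ρ3
ρ1 -> ρ1 + 2·ρ2

[[1, 1, 0, 0], [0, 0, 1, 0], [0, 0, 0, 1]]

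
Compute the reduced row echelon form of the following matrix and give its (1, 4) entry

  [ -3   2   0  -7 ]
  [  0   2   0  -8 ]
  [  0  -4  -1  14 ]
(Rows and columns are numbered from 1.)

-1/3

R1 -> -1/3·R1
  [ 1  -2/3   0  7/3 ]
  [ 0     2   0   -8 ]
  [ 0    -4  -1   14 ]
R2 -> 1/2·R2
  [ 1  -2/3   0  7/3 ]
  [ 0     1   0   -4 ]
  [ 0    -4  -1   14 ]
R3 -> R3 + 4·R2
  [ 1  -2/3   0  7/3 ]
  [ 0     1   0   -4 ]
  [ 0     0  -1   -2 ]
R3 -> -1·R3
  [ 1  -2/3  0  7/3 ]
  [ 0     1  0   -4 ]
  [ 0     0  1    2 ]
R1 -> R1 + 2/3·R2
  [ 1  0  0  -1/3 ]
  [ 0  1  0    -4 ]
  [ 0  0  1     2 ]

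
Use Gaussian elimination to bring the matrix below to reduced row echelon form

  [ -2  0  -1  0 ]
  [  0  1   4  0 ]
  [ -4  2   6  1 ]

[[1, 0, 1/2, 0], [0, 1, 4, 0], [0, 0, 0, 1]]

Multiply r1 by -1/2.
  [  1  0  1/2  0 ]
  [  0  1    4  0 ]
  [ -4  2    6  1 ]
Add 4 times r1 to r3.
  [ 1  0  1/2  0 ]
  [ 0  1    4  0 ]
  [ 0  2    8  1 ]
Subtract 2 times r2 from r3.
  [ 1  0  1/2  0 ]
  [ 0  1    4  0 ]
  [ 0  0    0  1 ]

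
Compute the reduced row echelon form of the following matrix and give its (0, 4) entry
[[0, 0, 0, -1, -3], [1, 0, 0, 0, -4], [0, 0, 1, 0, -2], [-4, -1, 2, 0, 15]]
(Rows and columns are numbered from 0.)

-4

R1 <=> R2
  [  1   0  0   0  -4 ]
  [  0   0  0  -1  -3 ]
  [  0   0  1   0  -2 ]
  [ -4  -1  2   0  15 ]
R4 := R4 + 4·R1
  [ 1   0  0   0  -4 ]
  [ 0   0  0  -1  -3 ]
  [ 0   0  1   0  -2 ]
  [ 0  -1  2   0  -1 ]
R2 <=> R4
  [ 1   0  0   0  -4 ]
  [ 0  -1  2   0  -1 ]
  [ 0   0  1   0  -2 ]
  [ 0   0  0  -1  -3 ]
R2 := -1·R2
  [ 1  0   0   0  -4 ]
  [ 0  1  -2   0   1 ]
  [ 0  0   1   0  -2 ]
  [ 0  0   0  -1  -3 ]
R4 := -1·R4
  [ 1  0   0  0  -4 ]
  [ 0  1  -2  0   1 ]
  [ 0  0   1  0  -2 ]
  [ 0  0   0  1   3 ]
R2 := R2 + 2·R3
  [ 1  0  0  0  -4 ]
  [ 0  1  0  0  -3 ]
  [ 0  0  1  0  -2 ]
  [ 0  0  0  1   3 ]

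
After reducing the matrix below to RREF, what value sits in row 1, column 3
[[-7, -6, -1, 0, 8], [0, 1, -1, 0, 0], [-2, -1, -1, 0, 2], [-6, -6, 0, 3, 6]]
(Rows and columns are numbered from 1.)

ρ1 := -1/7·ρ1
  [  1  6/7  1/7  0  -8/7 ]
  [  0    1   -1  0     0 ]
  [ -2   -1   -1  0     2 ]
  [ -6   -6    0  3     6 ]
ρ3 := ρ3 + 2·ρ1
  [  1  6/7   1/7  0  -8/7 ]
  [  0    1    -1  0     0 ]
  [  0  5/7  -5/7  0  -2/7 ]
  [ -6   -6     0  3     6 ]
ρ4 := ρ4 + 6·ρ1
  [ 1   6/7   1/7  0  -8/7 ]
  [ 0     1    -1  0     0 ]
  [ 0   5/7  -5/7  0  -2/7 ]
  [ 0  -6/7   6/7  3  -6/7 ]
ρ3 := ρ3 − 5/7·ρ2
  [ 1   6/7  1/7  0  -8/7 ]
  [ 0     1   -1  0     0 ]
  [ 0     0    0  0  -2/7 ]
  [ 0  -6/7  6/7  3  -6/7 ]
ρ4 := ρ4 + 6/7·ρ2
  [ 1  6/7  1/7  0  -8/7 ]
  [ 0    1   -1  0     0 ]
  [ 0    0    0  0  -2/7 ]
  [ 0    0    0  3  -6/7 ]
ρ3 <-> ρ4
  [ 1  6/7  1/7  0  -8/7 ]
  [ 0    1   -1  0     0 ]
  [ 0    0    0  3  -6/7 ]
  [ 0    0    0  0  -2/7 ]
ρ3 := 1/3·ρ3
  [ 1  6/7  1/7  0  -8/7 ]
  [ 0    1   -1  0     0 ]
  [ 0    0    0  1  -2/7 ]
  [ 0    0    0  0  -2/7 ]
ρ4 := -7/2·ρ4
  [ 1  6/7  1/7  0  -8/7 ]
  [ 0    1   -1  0     0 ]
  [ 0    0    0  1  -2/7 ]
  [ 0    0    0  0     1 ]
ρ3 := ρ3 + 2/7·ρ4
  [ 1  6/7  1/7  0  -8/7 ]
  [ 0    1   -1  0     0 ]
  [ 0    0    0  1     0 ]
  [ 0    0    0  0     1 ]
ρ1 := ρ1 + 8/7·ρ4
  [ 1  6/7  1/7  0  0 ]
  [ 0    1   -1  0  0 ]
  [ 0    0    0  1  0 ]
  [ 0    0    0  0  1 ]
ρ1 := ρ1 − 6/7·ρ2
  [ 1  0   1  0  0 ]
  [ 0  1  -1  0  0 ]
  [ 0  0   0  1  0 ]
  [ 0  0   0  0  1 ]

1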